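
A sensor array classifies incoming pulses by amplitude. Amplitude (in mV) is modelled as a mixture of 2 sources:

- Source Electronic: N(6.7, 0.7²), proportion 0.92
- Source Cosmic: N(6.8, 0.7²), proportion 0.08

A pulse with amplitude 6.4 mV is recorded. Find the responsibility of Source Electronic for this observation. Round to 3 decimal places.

0.925

By Bayes' theorem, P(k | x) = π_k f_k(x) / Σ_j π_j f_j(x).
Evaluate each component's likelihood at the observed value:
  f_Electronic = 0.51991
  f_Cosmic = 0.484068
Unnormalised posteriors:
  π_Electronic·f_Electronic = 0.92 × 0.51991 = 0.478317
  π_Cosmic·f_Cosmic = 0.08 × 0.484068 = 0.0387255
Denominator: 0.478317 + 0.0387255 = 0.517042
P(Source Electronic | data) ≈ 0.925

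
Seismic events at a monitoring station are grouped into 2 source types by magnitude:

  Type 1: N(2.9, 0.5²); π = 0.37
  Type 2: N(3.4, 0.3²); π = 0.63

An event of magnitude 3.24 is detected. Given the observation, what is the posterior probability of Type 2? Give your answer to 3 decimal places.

0.756

Posterior ∝ prior × likelihood, so P(k | x) ∝ w_k f_k(x); normalise over all components.
Evaluate each component's likelihood at the observed value:
  f_1 = (1/(0.5·√(2π)))·exp(−(3.24−2.9)²/(2·0.5²)) = 0.797885·exp(-0.23120) = 0.633186
  f_2 = (1/(0.3·√(2π)))·exp(−(3.24−3.4)²/(2·0.3²)) = 1.329808·exp(-0.14222) = 1.15351
Multiply by the mixture weights:
  w_1·f_1 = 0.37 × 0.633186 = 0.234279
  w_2·f_2 = 0.63 × 1.15351 = 0.726713
Denominator: 0.234279 + 0.726713 = 0.960992
P(Type 2 | x) ≈ 0.756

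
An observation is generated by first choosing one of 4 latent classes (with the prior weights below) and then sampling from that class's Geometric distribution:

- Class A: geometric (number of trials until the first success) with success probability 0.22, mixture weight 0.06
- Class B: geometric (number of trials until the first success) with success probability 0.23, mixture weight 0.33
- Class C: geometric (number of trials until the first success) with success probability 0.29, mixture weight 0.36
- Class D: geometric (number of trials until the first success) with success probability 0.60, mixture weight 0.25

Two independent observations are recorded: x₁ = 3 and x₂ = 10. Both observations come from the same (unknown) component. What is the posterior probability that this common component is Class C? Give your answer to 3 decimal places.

0.373

Posterior ∝ prior × likelihood, so P(k | x) ∝ P(Z=k) f_k(x); normalise over all components.
Since both observations come from the same component, the likelihood for component k is f_k(x₁)·f_k(x₂).
  f_A = [0.22·(1−0.22)^2 = 0.22·0.6084 = 0.133848] × [0.0235112] = 0.00314692
  f_B = [0.23·(1−0.23)^2 = 0.23·0.5929 = 0.136367] × [0.0218849] = 0.00298438
  f_C = [0.29·(1−0.29)^2 = 0.29·0.5041 = 0.146189] × [0.0132961] = 0.00194374
  f_D = [0.60·(1−0.60)^2 = 0.60·0.16 = 0.096] × [0.000157286] = 1.50995e-05
Prior × likelihood for each component:
  P(Z=A)·f_A = 0.06 × 0.00314692 = 0.000188815
  P(Z=B)·f_B = 0.33 × 0.00298438 = 0.000984844
  P(Z=C)·f_C = 0.36 × 0.00194374 = 0.000699746
  P(Z=D)·f_D = 0.25 × 1.50995e-05 = 3.77487e-06
Sum: 0.000188815 + 0.000984844 + 0.000699746 + 3.77487e-06 = 0.00187718
Responsibility of Class C: 0.000699746 / 0.00187718 ≈ 0.373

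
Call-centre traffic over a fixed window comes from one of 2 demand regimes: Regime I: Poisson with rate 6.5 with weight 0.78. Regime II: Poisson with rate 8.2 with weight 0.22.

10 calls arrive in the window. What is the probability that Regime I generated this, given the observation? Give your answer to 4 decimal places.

The responsibility of component k is w_k f_k(x) divided by Σ_j w_j f_j(x).
Component likelihoods at x = 10 calls:
  p_I = e^(−6.5)·6.5^10/10! = 0.0557772
  p_II = e^(−8.2)·8.2^10/10! = 0.104031
Prior × likelihood for each component:
  w_I·p_I = 0.78 × 0.0557772 = 0.0435062
  w_II·p_II = 0.22 × 0.104031 = 0.0228867
Marginal: 0.0435062 + 0.0228867 = 0.0663929
So the posterior for Regime I is 0.0435062 / 0.0663929 ≈ 0.6553.

0.6553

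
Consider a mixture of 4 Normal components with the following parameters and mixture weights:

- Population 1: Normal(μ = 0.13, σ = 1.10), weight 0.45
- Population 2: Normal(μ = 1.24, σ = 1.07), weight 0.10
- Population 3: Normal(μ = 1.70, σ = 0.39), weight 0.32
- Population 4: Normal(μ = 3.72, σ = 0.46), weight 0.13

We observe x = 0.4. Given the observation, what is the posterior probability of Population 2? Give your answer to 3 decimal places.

Posterior ∝ prior × likelihood, so P(k | x) ∝ π_k f_k(x); normalise over all components.
Evaluate each component's likelihood at the observed value:
  p_1 = 0.351913
  p_2 = 0.273967
  p_3 = 0.00395456
  p_4 = 4.2344e-12
Weight by the priors:
  π_1·p_1 = 0.45 × 0.351913 = 0.158361
  π_2·p_2 = 0.10 × 0.273967 = 0.0273967
  π_3·p_3 = 0.32 × 0.00395456 = 0.00126546
  π_4·p_4 = 0.13 × 4.2344e-12 = 5.50473e-13
Marginal: 0.158361 + 0.0273967 + 0.00126546 + 5.50473e-13 = 0.187023
Responsibility of Population 2: 0.0273967 / 0.187023 ≈ 0.146

0.146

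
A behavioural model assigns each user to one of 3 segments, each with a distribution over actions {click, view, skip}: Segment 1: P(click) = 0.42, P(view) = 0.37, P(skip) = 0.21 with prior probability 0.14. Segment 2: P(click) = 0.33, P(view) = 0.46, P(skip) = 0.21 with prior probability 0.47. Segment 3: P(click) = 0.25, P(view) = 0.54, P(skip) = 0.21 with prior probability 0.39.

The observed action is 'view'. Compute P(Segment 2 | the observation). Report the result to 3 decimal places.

0.452

Apply Bayes' rule: the posterior for each component is proportional to its prior times its likelihood at x.
Categorical probabilities:
  p_1 = 0.37
  p_2 = 0.46
  p_3 = 0.54
Weight by the priors:
  π_1·p_1 = 0.14 × 0.37 = 0.0518
  π_2·p_2 = 0.47 × 0.46 = 0.2162
  π_3·p_3 = 0.39 × 0.54 = 0.2106
Evidence: 0.0518 + 0.2162 + 0.2106 = 0.4786
Responsibility of Segment 2: 0.2162 / 0.4786 ≈ 0.452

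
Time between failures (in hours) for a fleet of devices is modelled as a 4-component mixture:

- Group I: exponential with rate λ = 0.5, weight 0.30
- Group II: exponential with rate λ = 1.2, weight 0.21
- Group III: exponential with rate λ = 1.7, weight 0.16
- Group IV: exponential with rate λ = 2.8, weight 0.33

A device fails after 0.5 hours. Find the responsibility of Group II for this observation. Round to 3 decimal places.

0.231

Posterior ∝ prior × likelihood, so P(k | x) ∝ π_k f_k(x); normalise over all components.
Component likelihoods at x = 0.5 hours:
  p_I = 0.3894
  p_II = 0.658574
  p_III = 0.726605
  p_IV = 0.690471
Weight by the priors:
  π_I·p_I = 0.30 × 0.3894 = 0.11682
  π_II·p_II = 0.21 × 0.658574 = 0.138301
  π_III·p_III = 0.16 × 0.726605 = 0.116257
  π_IV·p_IV = 0.33 × 0.690471 = 0.227856
Marginal: 0.11682 + 0.138301 + 0.116257 + 0.227856 = 0.599233
P(Group II | 0.5 hours) ≈ 0.231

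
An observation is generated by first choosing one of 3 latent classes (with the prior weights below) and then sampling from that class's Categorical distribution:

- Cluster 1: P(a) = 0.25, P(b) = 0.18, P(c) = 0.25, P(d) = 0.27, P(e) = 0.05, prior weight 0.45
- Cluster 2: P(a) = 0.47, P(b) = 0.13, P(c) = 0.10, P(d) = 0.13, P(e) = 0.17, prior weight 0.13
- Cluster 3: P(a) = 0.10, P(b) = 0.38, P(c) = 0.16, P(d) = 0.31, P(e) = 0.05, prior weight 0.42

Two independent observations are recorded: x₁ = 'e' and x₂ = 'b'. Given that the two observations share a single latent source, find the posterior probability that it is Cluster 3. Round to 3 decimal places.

0.535

P(component k | x) = P(Z=k)·f_k(x) / marginal(x), where marginal(x) = Σ_j P(Z=j)·f_j(x).
Since both observations come from the same component, the likelihood for component k is f_k(x₁)·f_k(x₂).
  f_1 = [0.05] × [0.18] = 0.009
  f_2 = [0.17] × [0.13] = 0.0221
  f_3 = [0.05] × [0.38] = 0.019
Prior × likelihood for each component:
  P(Z=1)·f_1 = 0.45 × 0.009 = 0.00405
  P(Z=2)·f_2 = 0.13 × 0.0221 = 0.002873
  P(Z=3)·f_3 = 0.42 × 0.019 = 0.00798
Evidence: 0.00405 + 0.002873 + 0.00798 = 0.014903
P(Cluster 3 | x₁,x₂) ≈ 0.535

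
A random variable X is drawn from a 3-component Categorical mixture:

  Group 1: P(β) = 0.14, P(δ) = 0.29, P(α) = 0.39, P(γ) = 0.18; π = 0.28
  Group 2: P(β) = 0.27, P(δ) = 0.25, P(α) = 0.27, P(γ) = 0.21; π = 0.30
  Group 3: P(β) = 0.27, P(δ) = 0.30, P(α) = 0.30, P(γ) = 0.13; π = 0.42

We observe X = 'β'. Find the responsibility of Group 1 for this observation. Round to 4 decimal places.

0.1678

P(component k | x) = P(Z=k)·f_k(x) / marginal(x), where marginal(x) = Σ_j P(Z=j)·f_j(x).
Evaluate each component's likelihood at the observed value:
  L_1 = P(β | comp) = 0.14
  L_2 = P(β | comp) = 0.27
  L_3 = P(β | comp) = 0.27
Prior × likelihood for each component:
  P(Z=1)·L_1 = 0.28 × 0.14 = 0.0392
  P(Z=2)·L_2 = 0.30 × 0.27 = 0.081
  P(Z=3)·L_3 = 0.42 × 0.27 = 0.1134
Sum: 0.0392 + 0.081 + 0.1134 = 0.2336
P(Group 1 | data) = 0.0392 / 0.2336 ≈ 0.1678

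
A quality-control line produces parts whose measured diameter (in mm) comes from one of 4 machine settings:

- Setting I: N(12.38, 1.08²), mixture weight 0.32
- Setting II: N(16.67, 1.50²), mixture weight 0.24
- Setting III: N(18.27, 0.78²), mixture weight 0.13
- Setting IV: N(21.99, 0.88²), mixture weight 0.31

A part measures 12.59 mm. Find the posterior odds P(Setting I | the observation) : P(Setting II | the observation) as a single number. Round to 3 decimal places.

Only the two components matter; the odds are (π_i f_i(x)) / (π_j f_j(x)).
Evaluate each component's likelihood at the observed value:
  p_I = (1/(1.08·√(2π)))·exp(−(12.59−12.38)²/(2·1.08²)) = 0.369391·exp(-0.01890) = 0.362474
  p_II = (1/(1.50·√(2π)))·exp(−(12.59−16.67)²/(2·1.50²)) = 0.265962·exp(-3.69920) = 0.00658077
  p_III = (1/(0.78·√(2π)))·exp(−(12.59−18.27)²/(2·0.78²)) = 0.511464·exp(-26.51414) = 1.56269e-12
  p_IV = (1/(0.88·√(2π)))·exp(−(12.59−21.99)²/(2·0.88²)) = 0.453344·exp(-57.05062) = 7.5798e-26
Posterior odds = (π_I·p_I) / (π_II·p_II) = (0.32·0.362474) / (0.24·0.00658077) = 0.115992 / 0.00157938 ≈ 73.441

73.441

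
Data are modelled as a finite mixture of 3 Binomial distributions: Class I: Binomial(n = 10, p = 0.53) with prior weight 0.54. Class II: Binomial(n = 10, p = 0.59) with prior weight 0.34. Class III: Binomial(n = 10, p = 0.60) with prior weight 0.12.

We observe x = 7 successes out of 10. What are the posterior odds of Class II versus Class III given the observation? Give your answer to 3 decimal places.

2.713

Posterior odds = (P(Z=i) f_i(x)) / (P(Z=j) f_j(x)); the normalising sum cancels.
Binomial probabilities:
  p_I = C(10,7)·0.53^7·0.47^3 = 120·0.0117471·0.103823 = 0.146354
  p_II = C(10,7)·0.59^7·0.41^3 = 120·0.0248865·0.068921 = 0.205824
  p_III = C(10,7)·0.60^7·0.40^3 = 120·0.0279936·0.064 = 0.214991
Odds = (0.34/0.12) × (0.205824/0.214991) = 2.83333 × 0.957364 ≈ 2.713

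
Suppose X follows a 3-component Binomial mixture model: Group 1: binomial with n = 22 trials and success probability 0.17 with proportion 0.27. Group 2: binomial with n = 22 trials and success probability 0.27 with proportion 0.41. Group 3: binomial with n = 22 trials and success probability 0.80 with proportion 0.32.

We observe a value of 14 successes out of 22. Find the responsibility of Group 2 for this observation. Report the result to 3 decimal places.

The responsibility of component k is w_k f_k(x) divided by Σ_j w_j f_j(x).
Component likelihoods at x = 14 successes out of 22:
  f_1 = 1.21268e-06
  f_2 = 0.000282172
  f_3 = 0.0360029
Unnormalised posteriors:
  w_1·f_1 = 0.27 × 1.21268e-06 = 3.27424e-07
  w_2·f_2 = 0.41 × 0.000282172 = 0.00011569
  w_3·f_3 = 0.32 × 0.0360029 = 0.0115209
Normaliser: 3.27424e-07 + 0.00011569 + 0.0115209 = 0.0116369
Responsibility of Group 2: 0.00011569 / 0.0116369 ≈ 0.010

0.010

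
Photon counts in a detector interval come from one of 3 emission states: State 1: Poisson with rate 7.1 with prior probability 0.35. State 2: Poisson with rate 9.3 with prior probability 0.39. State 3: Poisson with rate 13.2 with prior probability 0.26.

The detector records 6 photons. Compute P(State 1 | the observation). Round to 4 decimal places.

0.5909

By Bayes' theorem, P(k | x) = π_k f_k(x) / Σ_j π_j f_j(x).
Evaluate each component's likelihood at the observed value:
  p_1 = e^(−7.1)·7.1^6/6! = 0.1468
  p_2 = e^(−9.3)·9.3^6/6! = 0.0821536
  p_3 = e^(−13.2)·13.2^6/6! = 0.0135964
Prior × likelihood for each component:
  π_1·p_1 = 0.35 × 0.1468 = 0.0513801
  π_2·p_2 = 0.39 × 0.0821536 = 0.0320399
  π_3·p_3 = 0.26 × 0.0135964 = 0.00353506
Evidence: 0.0513801 + 0.0320399 + 0.00353506 = 0.086955
So the posterior for State 1 is 0.0513801 / 0.086955 ≈ 0.5909.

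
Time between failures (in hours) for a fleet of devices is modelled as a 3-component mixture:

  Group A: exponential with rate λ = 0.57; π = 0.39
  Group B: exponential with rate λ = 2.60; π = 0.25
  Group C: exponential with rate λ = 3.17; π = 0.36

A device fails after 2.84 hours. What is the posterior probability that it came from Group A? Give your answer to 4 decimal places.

0.9878

The responsibility of component k is π_k f_k(x) divided by Σ_j π_j f_j(x).
Evaluate each component's likelihood at the observed value:
  L_A = 0.112938
  L_B = 0.00161489
  L_C = 0.000390115
Unnormalised posteriors:
  π_A·L_A = 0.39 × 0.112938 = 0.0440457
  π_B·L_B = 0.25 × 0.00161489 = 0.000403722
  π_C·L_C = 0.36 × 0.000390115 = 0.000140441
Normaliser: 0.0440457 + 0.000403722 + 0.000140441 = 0.0445899
So the posterior for Group A is 0.0440457 / 0.0445899 ≈ 0.9878.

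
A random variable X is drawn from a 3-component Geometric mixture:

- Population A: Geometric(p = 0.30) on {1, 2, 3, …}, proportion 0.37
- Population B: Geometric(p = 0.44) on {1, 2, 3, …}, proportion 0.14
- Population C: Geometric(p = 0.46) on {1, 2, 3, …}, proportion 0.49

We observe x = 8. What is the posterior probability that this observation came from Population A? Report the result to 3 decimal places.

Posterior ∝ prior × likelihood, so P(k | x) ∝ w_k f_k(x); normalise over all components.
Component likelihoods at x = 8:
  p_A = 0.0247063
  p_B = 0.00759922
  p_C = 0.00615906
Weight by the priors:
  w_A·p_A = 0.37 × 0.0247063 = 0.00914133
  w_B·p_B = 0.14 × 0.00759922 = 0.00106389
  w_C·p_C = 0.49 × 0.00615906 = 0.00301794
Evidence: 0.00914133 + 0.00106389 + 0.00301794 = 0.0132232
P(Population A | the observation) = 0.00914133 / 0.0132232 ≈ 0.691

0.691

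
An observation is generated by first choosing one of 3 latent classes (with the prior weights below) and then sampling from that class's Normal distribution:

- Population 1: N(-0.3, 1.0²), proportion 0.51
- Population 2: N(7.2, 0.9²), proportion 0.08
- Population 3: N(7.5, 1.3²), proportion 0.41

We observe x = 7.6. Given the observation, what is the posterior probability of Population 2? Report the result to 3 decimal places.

0.204

The responsibility of component k is w_k f_k(x) divided by Σ_j w_j f_j(x).
Normal densities:
  f_1 = (1/(1.0·√(2π)))·exp(−(7.6−-0.3)²/(2·1.0²)) = 0.398942·exp(-31.20500) = 1.1188e-14
  f_2 = (1/(0.9·√(2π)))·exp(−(7.6−7.2)²/(2·0.9²)) = 0.443269·exp(-0.09877) = 0.401582
  f_3 = (1/(1.3·√(2π)))·exp(−(7.6−7.5)²/(2·1.3²)) = 0.306879·exp(-0.00296) = 0.305972
Weight by the priors:
  w_1·f_1 = 0.51 × 1.1188e-14 = 5.70586e-15
  w_2·f_2 = 0.08 × 0.401582 = 0.0321266
  w_3·f_3 = 0.41 × 0.305972 = 0.125449
Marginal: 5.70586e-15 + 0.0321266 + 0.125449 = 0.157575
Responsibility of Population 2: 0.0321266 / 0.157575 ≈ 0.204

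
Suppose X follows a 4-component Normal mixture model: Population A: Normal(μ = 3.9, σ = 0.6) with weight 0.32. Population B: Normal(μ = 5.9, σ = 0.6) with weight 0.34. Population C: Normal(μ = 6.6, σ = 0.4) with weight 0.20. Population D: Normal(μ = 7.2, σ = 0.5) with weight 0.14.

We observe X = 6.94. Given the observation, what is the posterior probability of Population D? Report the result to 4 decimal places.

0.3401

Apply Bayes' rule: the posterior for each component is proportional to its prior times its likelihood at x.
Normal densities:
  p_A = (1/(0.6·√(2π)))·exp(−(6.94−3.9)²/(2·0.6²)) = 0.664904·exp(-12.83556) = 1.77153e-06
  p_B = (1/(0.6·√(2π)))·exp(−(6.94−5.9)²/(2·0.6²)) = 0.664904·exp(-1.50222) = 0.148031
  p_C = (1/(0.4·√(2π)))·exp(−(6.94−6.6)²/(2·0.4²)) = 0.997356·exp(-0.36125) = 0.694962
  p_D = (1/(0.5·√(2π)))·exp(−(6.94−7.2)²/(2·0.5²)) = 0.797885·exp(-0.13520) = 0.696985
Weight by the priors:
  π_A·p_A = 0.32 × 1.77153e-06 = 5.66889e-07
  π_B·p_B = 0.34 × 0.148031 = 0.0503305
  π_C·p_C = 0.20 × 0.694962 = 0.138992
  π_D·p_D = 0.14 × 0.696985 = 0.0975779
Normaliser: 5.66889e-07 + 0.0503305 + 0.138992 + 0.0975779 = 0.286901
So the posterior for Population D is 0.0975779 / 0.286901 ≈ 0.3401.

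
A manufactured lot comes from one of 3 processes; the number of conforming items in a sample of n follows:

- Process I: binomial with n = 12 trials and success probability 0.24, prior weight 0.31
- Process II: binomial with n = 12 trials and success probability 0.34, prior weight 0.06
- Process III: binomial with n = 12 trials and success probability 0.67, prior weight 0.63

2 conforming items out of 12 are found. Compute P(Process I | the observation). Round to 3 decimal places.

P(component k | x) = π_k·f_k(x) / marginal(x), where marginal(x) = Σ_j π_j·f_j(x).
Component likelihoods at x = 2 conforming items out of 12:
  f_I = C(12,2)·0.24^2·0.76^10 = 66·0.0576·0.0642889 = 0.244401
  f_II = C(12,2)·0.34^2·0.66^10 = 66·0.1156·0.0156834 = 0.119658
  f_III = C(12,2)·0.67^2·0.33^10 = 66·0.4489·1.53158e-05 = 0.000453767
Multiply by the mixture weights:
  π_I·f_I = 0.31 × 0.244401 = 0.0757642
  π_II·f_II = 0.06 × 0.119658 = 0.00717947
  π_III·f_III = 0.63 × 0.000453767 = 0.000285873
Denominator: 0.0757642 + 0.00717947 + 0.000285873 = 0.0832295
Responsibility of Process I: 0.0757642 / 0.0832295 ≈ 0.910

0.910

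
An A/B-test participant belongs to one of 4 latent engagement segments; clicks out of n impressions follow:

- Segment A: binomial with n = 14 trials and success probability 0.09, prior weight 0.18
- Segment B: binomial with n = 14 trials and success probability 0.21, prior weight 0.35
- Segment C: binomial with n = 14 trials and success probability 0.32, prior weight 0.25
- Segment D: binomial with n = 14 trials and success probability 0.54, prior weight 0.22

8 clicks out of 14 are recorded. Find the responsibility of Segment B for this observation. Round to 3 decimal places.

0.018

P(component k | x) = w_k·f_k(x) / marginal(x), where marginal(x) = Σ_j w_j·f_j(x).
Binomial probabilities:
  f_A = C(14,8)·0.09^8·0.91^6 = 3003·4.30467e-09·0.567869 = 7.34081e-06
  f_B = C(14,8)·0.21^8·0.79^6 = 3003·3.78229e-06·0.243087 = 0.00276104
  f_C = C(14,8)·0.32^8·0.68^6 = 3003·0.000109951·0.0988675 = 0.0326444
  f_D = C(14,8)·0.54^8·0.46^6 = 3003·0.0072302·0.0094743 = 0.205709
Prior × likelihood for each component:
  w_A·f_A = 0.18 × 7.34081e-06 = 1.32135e-06
  w_B·f_B = 0.35 × 0.00276104 = 0.000966363
  w_C·f_C = 0.25 × 0.0326444 = 0.0081611
  w_D·f_D = 0.22 × 0.205709 = 0.0452559
Marginal: 1.32135e-06 + 0.000966363 + 0.0081611 + 0.0452559 = 0.0543847
P(Segment B | the observation) = 0.000966363 / 0.0543847 ≈ 0.018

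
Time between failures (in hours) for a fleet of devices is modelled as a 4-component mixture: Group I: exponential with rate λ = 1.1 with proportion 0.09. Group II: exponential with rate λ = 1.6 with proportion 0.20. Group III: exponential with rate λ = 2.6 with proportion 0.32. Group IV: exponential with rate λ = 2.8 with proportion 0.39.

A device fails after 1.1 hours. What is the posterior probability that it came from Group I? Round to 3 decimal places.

The responsibility of component k is w_k f_k(x) divided by Σ_j w_j f_j(x).
Evaluate each component's likelihood at the observed value:
  f_I = 1.1·e^(−1.1·1.1) = 1.1·e^(−1.2100) = 0.328017
  f_II = 1.6·e^(−1.6·1.1) = 1.6·e^(−1.7600) = 0.275272
  f_III = 2.6·e^(−2.6·1.1) = 2.6·e^(−2.8600) = 0.148899
  f_IV = 2.8·e^(−2.8·1.1) = 2.8·e^(−3.0800) = 0.128686
Prior × likelihood for each component:
  w_I·f_I = 0.09 × 0.328017 = 0.0295215
  w_II·f_II = 0.20 × 0.275272 = 0.0550544
  w_III·f_III = 0.32 × 0.148899 = 0.0476476
  w_IV·f_IV = 0.39 × 0.128686 = 0.0501875
Marginal: 0.0295215 + 0.0550544 + 0.0476476 + 0.0501875 = 0.182411
So the posterior for Group I is 0.0295215 / 0.182411 ≈ 0.162.

0.162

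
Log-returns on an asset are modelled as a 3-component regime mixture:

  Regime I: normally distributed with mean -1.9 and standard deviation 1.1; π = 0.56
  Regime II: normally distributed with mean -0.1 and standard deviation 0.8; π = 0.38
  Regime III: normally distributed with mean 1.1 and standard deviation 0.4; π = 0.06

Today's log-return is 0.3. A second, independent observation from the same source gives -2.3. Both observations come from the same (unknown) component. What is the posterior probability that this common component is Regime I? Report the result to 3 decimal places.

0.831

Posterior ∝ prior × likelihood, so P(k | x) ∝ π_k f_k(x); normalise over all components.
Since both observations come from the same component, the likelihood for component k is f_k(x₁)·f_k(x₂).
  f_I = [(1/(1.1·√(2π)))·exp(−(0.3−-1.9)²/(2·1.1²)) = 0.362675·exp(-2.00000) = 0.0490827] × [0.339472] = 0.0166622
  f_II = [(1/(0.8·√(2π)))·exp(−(0.3−-0.1)²/(2·0.8²)) = 0.498678·exp(-0.12500) = 0.440082] × [0.011367] = 0.00500239
  f_III = [(1/(0.4·√(2π)))·exp(−(0.3−1.1)²/(2·0.4²)) = 0.997356·exp(-2.00000) = 0.134977] × [2.04156e-16] = 2.75564e-17
Unnormalised posteriors:
  π_I·f_I = 0.56 × 0.0166622 = 0.00933083
  π_II·f_II = 0.38 × 0.00500239 = 0.00190091
  π_III·f_III = 0.06 × 2.75564e-17 = 1.65339e-18
Sum: 0.00933083 + 0.00190091 + 1.65339e-18 = 0.0112317
Responsibility of Regime I: 0.00933083 / 0.0112317 ≈ 0.831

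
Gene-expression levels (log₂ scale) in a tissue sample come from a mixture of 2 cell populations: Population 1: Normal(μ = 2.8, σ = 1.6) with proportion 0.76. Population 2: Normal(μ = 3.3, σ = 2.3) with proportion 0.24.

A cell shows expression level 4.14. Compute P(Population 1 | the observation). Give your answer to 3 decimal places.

0.774

Apply Bayes' rule: the posterior for each component is proportional to its prior times its likelihood at x.
Component likelihoods at x = 4.14:
  p_1 = (1/(1.6·√(2π)))·exp(−(4.14−2.8)²/(2·1.6²)) = 0.249339·exp(-0.35070) = 0.175583
  p_2 = (1/(2.3·√(2π)))·exp(−(4.14−3.3)²/(2·2.3²)) = 0.173453·exp(-0.06669) = 0.162263
Multiply by the mixture weights:
  π_1·p_1 = 0.76 × 0.175583 = 0.133443
  π_2·p_2 = 0.24 × 0.162263 = 0.038943
Evidence: 0.133443 + 0.038943 = 0.172386
P(Population 1 | the observation) = 0.133443 / 0.172386 ≈ 0.774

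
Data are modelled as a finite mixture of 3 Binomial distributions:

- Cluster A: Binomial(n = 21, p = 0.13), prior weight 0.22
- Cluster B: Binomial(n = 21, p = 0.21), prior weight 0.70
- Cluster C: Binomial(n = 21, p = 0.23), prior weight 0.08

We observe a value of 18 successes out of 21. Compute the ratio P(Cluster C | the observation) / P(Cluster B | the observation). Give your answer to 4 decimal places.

0.5442

Since P(k|x) ∝ P(Z=k) f_k(x), the posterior odds are P(Z=i) f_i(x) / (P(Z=j) f_j(x)).
Component likelihoods at x = 18 successes out of 21:
  f_A = 9.84895e-14
  f_B = 4.13695e-10
  f_C = 1.96981e-09
Odds = (0.08/0.70) × (1.96981e-09/4.13695e-10) = 0.114286 × 4.76151 ≈ 0.5442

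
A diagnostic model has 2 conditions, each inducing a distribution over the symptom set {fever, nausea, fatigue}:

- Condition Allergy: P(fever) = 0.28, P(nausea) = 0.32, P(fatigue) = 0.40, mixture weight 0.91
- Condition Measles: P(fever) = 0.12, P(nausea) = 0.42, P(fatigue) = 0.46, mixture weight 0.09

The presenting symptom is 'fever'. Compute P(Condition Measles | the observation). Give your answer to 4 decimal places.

0.0407

Posterior ∝ prior × likelihood, so P(k | x) ∝ w_k f_k(x); normalise over all components.
Categorical probabilities:
  f_Allergy = P(fever | comp) = 0.28
  f_Measles = P(fever | comp) = 0.12
Prior × likelihood for each component:
  w_Allergy·f_Allergy = 0.91 × 0.28 = 0.2548
  w_Measles·f_Measles = 0.09 × 0.12 = 0.0108
Sum: 0.2548 + 0.0108 = 0.2656
P(Condition Measles | 'fever') = 0.0108 / 0.2656 ≈ 0.0407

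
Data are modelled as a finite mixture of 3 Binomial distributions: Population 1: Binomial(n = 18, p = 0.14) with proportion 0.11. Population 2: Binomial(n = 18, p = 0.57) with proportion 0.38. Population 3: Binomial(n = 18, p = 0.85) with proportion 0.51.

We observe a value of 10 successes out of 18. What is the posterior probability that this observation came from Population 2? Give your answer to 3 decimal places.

0.984

The responsibility of component k is π_k f_k(x) divided by Σ_j π_j f_j(x).
Binomial probabilities:
  f_1 = 3.78726e-05
  f_2 = 0.185163
  f_3 = 0.00220789
Weight by the priors:
  π_1·f_1 = 0.11 × 3.78726e-05 = 4.16599e-06
  π_2·f_2 = 0.38 × 0.185163 = 0.0703619
  π_3·f_3 = 0.51 × 0.00220789 = 0.00112602
Normaliser: 4.16599e-06 + 0.0703619 + 0.00112602 = 0.071492
Responsibility of Population 2: 0.0703619 / 0.071492 ≈ 0.984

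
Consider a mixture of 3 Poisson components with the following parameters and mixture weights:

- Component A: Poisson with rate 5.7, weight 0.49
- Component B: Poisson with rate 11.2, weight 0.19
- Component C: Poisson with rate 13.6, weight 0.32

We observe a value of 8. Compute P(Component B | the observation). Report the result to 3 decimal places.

0.219

P(component k | x) = π_k·f_k(x) / marginal(x), where marginal(x) = Σ_j π_j·f_j(x).
Component likelihoods at x = 8:
  p_A = 0.0924698
  p_B = 0.0839703
  p_C = 0.0360069
Weight by the priors:
  π_A·p_A = 0.49 × 0.0924698 = 0.0453102
  π_B·p_B = 0.19 × 0.0839703 = 0.0159543
  π_C·p_C = 0.32 × 0.0360069 = 0.0115222
Marginal: 0.0453102 + 0.0159543 + 0.0115222 = 0.0727867
P(Component B | data) ≈ 0.219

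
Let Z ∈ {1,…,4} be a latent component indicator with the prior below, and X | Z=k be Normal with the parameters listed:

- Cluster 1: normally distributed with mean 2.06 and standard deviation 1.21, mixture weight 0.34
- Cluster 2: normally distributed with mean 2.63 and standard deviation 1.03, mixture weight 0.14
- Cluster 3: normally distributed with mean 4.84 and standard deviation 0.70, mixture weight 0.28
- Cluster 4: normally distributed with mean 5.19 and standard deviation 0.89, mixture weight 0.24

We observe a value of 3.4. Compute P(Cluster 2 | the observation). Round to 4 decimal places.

By Bayes' theorem, P(k | x) = P(Z=k) f_k(x) / Σ_j P(Z=j) f_j(x).
Evaluate each component's likelihood at the observed value:
  f_1 = (1/(1.21·√(2π)))·exp(−(3.4−2.06)²/(2·1.21²)) = 0.329704·exp(-0.61321) = 0.178571
  f_2 = (1/(1.03·√(2π)))·exp(−(3.4−2.63)²/(2·1.03²)) = 0.387323·exp(-0.27943) = 0.292898
  f_3 = (1/(0.70·√(2π)))·exp(−(3.4−4.84)²/(2·0.70²)) = 0.569918·exp(-2.11592) = 0.0686879
  f_4 = (1/(0.89·√(2π)))·exp(−(3.4−5.19)²/(2·0.89²)) = 0.448250·exp(-2.02254) = 0.0593122
Unnormalised posteriors:
  P(Z=1)·f_1 = 0.34 × 0.178571 = 0.0607142
  P(Z=2)·f_2 = 0.14 × 0.292898 = 0.0410058
  P(Z=3)·f_3 = 0.28 × 0.0686879 = 0.0192326
  P(Z=4)·f_4 = 0.24 × 0.0593122 = 0.0142349
Marginal: 0.0607142 + 0.0410058 + 0.0192326 + 0.0142349 = 0.135187
P(Cluster 2 | 3.4) ≈ 0.3033

0.3033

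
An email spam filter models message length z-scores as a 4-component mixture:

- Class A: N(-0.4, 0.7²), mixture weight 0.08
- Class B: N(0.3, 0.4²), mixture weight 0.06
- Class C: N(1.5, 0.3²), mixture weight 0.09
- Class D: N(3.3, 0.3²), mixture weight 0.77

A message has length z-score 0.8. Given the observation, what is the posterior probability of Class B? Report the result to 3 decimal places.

Apply Bayes' rule: the posterior for each component is proportional to its prior times its likelihood at x.
Component likelihoods at x = 0.8:
  p_A = (1/(0.7·√(2π)))·exp(−(0.8−-0.4)²/(2·0.7²)) = 0.569918·exp(-1.46939) = 0.131119
  p_B = (1/(0.4·√(2π)))·exp(−(0.8−0.3)²/(2·0.4²)) = 0.997356·exp(-0.78125) = 0.456623
  p_C = (1/(0.3·√(2π)))·exp(−(0.8−1.5)²/(2·0.3²)) = 1.329808·exp(-2.72222) = 0.0874063
  p_D = (1/(0.3·√(2π)))·exp(−(0.8−3.3)²/(2·0.3²)) = 1.329808·exp(-34.72222) = 1.10693e-15
Weight by the priors:
  π_A·p_A = 0.08 × 0.131119 = 0.0104895
  π_B·p_B = 0.06 × 0.456623 = 0.0273974
  π_C·p_C = 0.09 × 0.0874063 = 0.00786657
  π_D·p_D = 0.77 × 1.10693e-15 = 8.52334e-16
Denominator: 0.0104895 + 0.0273974 + 0.00786657 + 8.52334e-16 = 0.0457534
Responsibility of Class B: 0.0273974 / 0.0457534 ≈ 0.599

0.599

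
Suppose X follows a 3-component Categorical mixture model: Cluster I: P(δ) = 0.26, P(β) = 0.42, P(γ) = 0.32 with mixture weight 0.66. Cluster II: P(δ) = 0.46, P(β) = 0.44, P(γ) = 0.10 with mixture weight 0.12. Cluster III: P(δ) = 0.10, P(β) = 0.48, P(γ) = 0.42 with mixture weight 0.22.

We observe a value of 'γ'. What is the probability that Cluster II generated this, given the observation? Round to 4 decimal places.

Posterior ∝ prior × likelihood, so P(k | x) ∝ w_k f_k(x); normalise over all components.
Evaluate each component's likelihood at the observed value:
  L_I = 0.32
  L_II = 0.1
  L_III = 0.42
Weight by the priors:
  w_I·L_I = 0.66 × 0.32 = 0.2112
  w_II·L_II = 0.12 × 0.1 = 0.012
  w_III·L_III = 0.22 × 0.42 = 0.0924
Marginal: 0.2112 + 0.012 + 0.0924 = 0.3156
So the posterior for Cluster II is 0.012 / 0.3156 ≈ 0.0380.

0.0380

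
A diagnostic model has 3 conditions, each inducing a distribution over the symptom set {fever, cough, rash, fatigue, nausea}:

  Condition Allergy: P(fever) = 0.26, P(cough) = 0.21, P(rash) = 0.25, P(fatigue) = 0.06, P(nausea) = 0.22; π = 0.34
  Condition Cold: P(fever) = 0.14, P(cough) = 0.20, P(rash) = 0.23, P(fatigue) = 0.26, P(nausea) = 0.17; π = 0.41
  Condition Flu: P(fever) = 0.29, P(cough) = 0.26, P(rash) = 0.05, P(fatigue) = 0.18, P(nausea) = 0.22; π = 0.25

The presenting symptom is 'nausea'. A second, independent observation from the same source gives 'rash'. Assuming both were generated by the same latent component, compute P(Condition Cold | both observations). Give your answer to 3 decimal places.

The responsibility of component k is w_k f_k(x) divided by Σ_j w_j f_j(x).
Since both observations come from the same component, the likelihood for component k is f_k(x₁)·f_k(x₂).
  L_Allergy = [0.22] × [0.25] = 0.055
  L_Cold = [0.17] × [0.23] = 0.0391
  L_Flu = [0.22] × [0.05] = 0.011
Weight by the priors:
  w_Allergy·L_Allergy = 0.34 × 0.055 = 0.0187
  w_Cold·L_Cold = 0.41 × 0.0391 = 0.016031
  w_Flu·L_Flu = 0.25 × 0.011 = 0.00275
Sum: 0.0187 + 0.016031 + 0.00275 = 0.037481
So the posterior for Condition Cold is 0.016031 / 0.037481 ≈ 0.428.

0.428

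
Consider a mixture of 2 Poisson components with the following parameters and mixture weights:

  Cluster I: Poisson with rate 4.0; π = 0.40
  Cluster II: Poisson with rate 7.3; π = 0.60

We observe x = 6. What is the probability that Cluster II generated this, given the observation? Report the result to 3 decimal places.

Apply Bayes' rule: the posterior for each component is proportional to its prior times its likelihood at x.
Component likelihoods at x = 6:
  p_I = e^(−4.0)·4.0^6/6! = 0.104196
  p_II = e^(−7.3)·7.3^6/6! = 0.141989
Prior × likelihood for each component:
  P(Z=I)·p_I = 0.40 × 0.104196 = 0.0416783
  P(Z=II)·p_II = 0.60 × 0.141989 = 0.0851934
Marginal: 0.0416783 + 0.0851934 = 0.126872
So the posterior for Cluster II is 0.0851934 / 0.126872 ≈ 0.671.

0.671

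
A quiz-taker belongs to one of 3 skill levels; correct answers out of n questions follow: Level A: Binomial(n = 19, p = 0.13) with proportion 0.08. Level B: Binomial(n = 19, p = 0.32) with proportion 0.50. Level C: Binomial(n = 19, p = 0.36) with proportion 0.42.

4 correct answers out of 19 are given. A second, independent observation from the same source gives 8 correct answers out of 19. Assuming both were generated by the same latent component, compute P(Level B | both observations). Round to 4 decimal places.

0.5828

Apply Bayes' rule: the posterior for each component is proportional to its prior times its likelihood at x.
Since both observations come from the same component, the likelihood for component k is f_k(x₁)·f_k(x₂).
  L_A = [0.137071] × [0.00133253] = 0.000182651
  L_B = [0.124916] × [0.119458] = 0.0149222
  L_C = [0.0805923] × [0.157332] = 0.0126798
Prior × likelihood for each component:
  P(Z=A)·L_A = 0.08 × 0.000182651 = 1.46121e-05
  P(Z=B)·L_B = 0.50 × 0.0149222 = 0.00746111
  P(Z=C)·L_C = 0.42 × 0.0126798 = 0.0053255
Normaliser: 1.46121e-05 + 0.00746111 + 0.0053255 = 0.0128012
Responsibility of Level B: 0.00746111 / 0.0128012 ≈ 0.5828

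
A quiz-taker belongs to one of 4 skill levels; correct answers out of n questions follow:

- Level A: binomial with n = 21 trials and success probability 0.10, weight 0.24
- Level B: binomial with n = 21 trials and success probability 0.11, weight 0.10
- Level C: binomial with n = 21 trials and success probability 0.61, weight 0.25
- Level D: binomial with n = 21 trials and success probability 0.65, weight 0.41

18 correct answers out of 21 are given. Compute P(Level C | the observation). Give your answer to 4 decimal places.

By Bayes' theorem, P(k | x) = π_k f_k(x) / Σ_j π_j f_j(x).
Evaluate each component's likelihood at the observed value:
  p_A = 9.6957e-16
  p_B = 5.21303e-15
  p_C = 0.010789
  p_D = 0.0244622
Unnormalised posteriors:
  π_A·p_A = 0.24 × 9.6957e-16 = 2.32697e-16
  π_B·p_B = 0.10 × 5.21303e-15 = 5.21303e-16
  π_C·p_C = 0.25 × 0.010789 = 0.00269726
  π_D·p_D = 0.41 × 0.0244622 = 0.0100295
Denominator: 2.32697e-16 + 5.21303e-16 + 0.00269726 + 0.0100295 = 0.0127268
P(Level C | x) = 0.00269726 / 0.0127268 ≈ 0.2119

0.2119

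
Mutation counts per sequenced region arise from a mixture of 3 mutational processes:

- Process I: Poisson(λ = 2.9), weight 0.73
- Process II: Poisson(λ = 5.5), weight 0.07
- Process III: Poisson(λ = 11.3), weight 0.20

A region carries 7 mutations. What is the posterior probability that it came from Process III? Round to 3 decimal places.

0.340

Posterior ∝ prior × likelihood, so P(k | x) ∝ π_k f_k(x); normalise over all components.
Poisson probabilities:
  f_I = e^(−2.9)·2.9^7/7! = 0.0188322
  f_II = e^(−5.5)·5.5^7/7! = 0.123449
  f_III = e^(−11.3)·11.3^7/7! = 0.0577552
Weight by the priors:
  π_I·f_I = 0.73 × 0.0188322 = 0.0137475
  π_II·f_II = 0.07 × 0.123449 = 0.00864145
  π_III·f_III = 0.20 × 0.0577552 = 0.011551
Evidence: 0.0137475 + 0.00864145 + 0.011551 = 0.03394
So the posterior for Process III is 0.011551 / 0.03394 ≈ 0.340.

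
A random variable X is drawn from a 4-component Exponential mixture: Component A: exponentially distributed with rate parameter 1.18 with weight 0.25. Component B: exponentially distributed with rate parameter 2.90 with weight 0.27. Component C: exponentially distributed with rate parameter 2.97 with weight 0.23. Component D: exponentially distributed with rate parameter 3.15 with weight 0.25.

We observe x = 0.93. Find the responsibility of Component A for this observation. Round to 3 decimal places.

By Bayes' theorem, P(k | x) = w_k f_k(x) / Σ_j w_j f_j(x).
Exponential densities:
  L_A = 1.18·e^(−1.18·0.93) = 1.18·e^(−1.0974) = 0.39381
  L_B = 2.90·e^(−2.90·0.93) = 2.90·e^(−2.6970) = 0.195482
  L_C = 2.97·e^(−2.97·0.93) = 2.97·e^(−2.7621) = 0.187582
  L_D = 3.15·e^(−3.15·0.93) = 3.15·e^(−2.9295) = 0.168285
Multiply by the mixture weights:
  w_A·L_A = 0.25 × 0.39381 = 0.0984526
  w_B·L_B = 0.27 × 0.195482 = 0.05278
  w_C·L_C = 0.23 × 0.187582 = 0.0431439
  w_D·L_D = 0.25 × 0.168285 = 0.0420712
Sum: 0.0984526 + 0.05278 + 0.0431439 + 0.0420712 = 0.236448
P(Component A | the observation) = 0.0984526 / 0.236448 ≈ 0.416

0.416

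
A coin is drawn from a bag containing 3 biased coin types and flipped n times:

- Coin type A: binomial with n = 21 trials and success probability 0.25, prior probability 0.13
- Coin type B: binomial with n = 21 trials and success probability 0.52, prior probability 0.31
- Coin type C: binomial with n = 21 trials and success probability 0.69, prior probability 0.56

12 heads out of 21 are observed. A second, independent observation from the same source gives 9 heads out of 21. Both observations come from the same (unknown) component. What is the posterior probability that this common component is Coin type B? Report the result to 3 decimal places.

Apply Bayes' rule: the posterior for each component is proportional to its prior times its likelihood at x.
Since both observations come from the same component, the likelihood for component k is f_k(x₁)·f_k(x₂).
  f_A = [C(21,12)·0.25^12·0.75^9 = 293930·5.96046e-08·0.0750847 = 0.00131545] × [0.0355172] = 4.67213e-05
  f_B = [C(21,12)·0.52^12·0.48^9 = 293930·0.000390877·0.00135261 = 0.155401] × [0.122227] = 0.0189943
  f_C = [C(21,12)·0.69^12·0.31^9 = 293930·0.0116463·2.64396e-05 = 0.0905083] × [0.00820779] = 0.000742873
Multiply by the mixture weights:
  π_A·f_A = 0.13 × 4.67213e-05 = 6.07376e-06
  π_B·f_B = 0.31 × 0.0189943 = 0.00588824
  π_C·f_C = 0.56 × 0.000742873 = 0.000416009
Marginal: 6.07376e-06 + 0.00588824 + 0.000416009 = 0.00631033
So the posterior for Coin type B is 0.00588824 / 0.00631033 ≈ 0.933.

0.933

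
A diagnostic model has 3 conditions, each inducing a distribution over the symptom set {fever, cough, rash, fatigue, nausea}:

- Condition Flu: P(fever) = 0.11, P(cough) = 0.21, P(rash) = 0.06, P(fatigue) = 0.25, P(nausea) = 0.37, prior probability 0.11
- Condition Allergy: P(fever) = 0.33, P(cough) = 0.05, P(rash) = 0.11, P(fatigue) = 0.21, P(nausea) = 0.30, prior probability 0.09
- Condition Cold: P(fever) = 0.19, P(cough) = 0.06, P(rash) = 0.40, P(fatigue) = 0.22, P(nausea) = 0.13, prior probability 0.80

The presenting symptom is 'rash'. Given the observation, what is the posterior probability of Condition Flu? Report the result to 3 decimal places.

0.020

By Bayes' theorem, P(k | x) = π_k f_k(x) / Σ_j π_j f_j(x).
Component likelihoods at x = 'rash':
  f_Flu = P(rash | comp) = 0.06
  f_Allergy = P(rash | comp) = 0.11
  f_Cold = P(rash | comp) = 0.40
Weight by the priors:
  π_Flu·f_Flu = 0.11 × 0.06 = 0.0066
  π_Allergy·f_Allergy = 0.09 × 0.11 = 0.0099
  π_Cold·f_Cold = 0.80 × 0.4 = 0.32
Evidence: 0.0066 + 0.0099 + 0.32 = 0.3365
P(Condition Flu | 'rash') = 0.0066 / 0.3365 ≈ 0.020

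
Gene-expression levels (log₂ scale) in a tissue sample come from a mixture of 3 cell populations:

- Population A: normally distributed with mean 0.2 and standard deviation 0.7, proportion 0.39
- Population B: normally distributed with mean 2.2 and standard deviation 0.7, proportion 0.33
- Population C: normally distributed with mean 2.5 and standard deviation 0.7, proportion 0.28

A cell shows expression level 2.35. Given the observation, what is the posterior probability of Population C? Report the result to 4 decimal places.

P(component k | x) = π_k·f_k(x) / marginal(x), where marginal(x) = Σ_j π_j·f_j(x).
Component likelihoods at x = 2.35:
  p_A = (1/(0.7·√(2π)))·exp(−(2.35−0.2)²/(2·0.7²)) = 0.569918·exp(-4.71684) = 0.00509701
  p_B = (1/(0.7·√(2π)))·exp(−(2.35−2.2)²/(2·0.7²)) = 0.569918·exp(-0.02296) = 0.556982
  p_C = (1/(0.7·√(2π)))·exp(−(2.35−2.5)²/(2·0.7²)) = 0.569918·exp(-0.02296) = 0.556982
Prior × likelihood for each component:
  π_A·p_A = 0.39 × 0.00509701 = 0.00198784
  π_B·p_B = 0.33 × 0.556982 = 0.183804
  π_C·p_C = 0.28 × 0.556982 = 0.155955
Denominator: 0.00198784 + 0.183804 + 0.155955 = 0.341747
P(Population C | x) = 0.155955 / 0.341747 ≈ 0.4563

0.4563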